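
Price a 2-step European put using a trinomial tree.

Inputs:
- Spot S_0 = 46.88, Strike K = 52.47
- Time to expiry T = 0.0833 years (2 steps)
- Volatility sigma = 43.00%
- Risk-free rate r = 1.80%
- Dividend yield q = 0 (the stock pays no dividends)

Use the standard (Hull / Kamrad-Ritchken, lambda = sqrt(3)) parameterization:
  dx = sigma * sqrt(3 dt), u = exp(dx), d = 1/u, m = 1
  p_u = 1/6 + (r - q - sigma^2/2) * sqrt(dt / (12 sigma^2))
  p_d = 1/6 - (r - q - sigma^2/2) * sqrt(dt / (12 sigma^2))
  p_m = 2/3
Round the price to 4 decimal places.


Answer: Price = V(0,0) = 6.2210

Derivation:
dt = T/N = 0.041650; dx = sigma*sqrt(3*dt) = 0.151998
u = exp(dx) = 1.164157; d = 1/u = 0.858990
p_u = 0.156466, p_m = 0.666667, p_d = 0.176867
Discount per step: exp(-r*dt) = 0.999251
Stock lattice S(k, j) with j the centered position index:
  k=0: S(0,+0) = 46.8800
  k=1: S(1,-1) = 40.2695; S(1,+0) = 46.8800; S(1,+1) = 54.5757
  k=2: S(2,-2) = 34.5911; S(2,-1) = 40.2695; S(2,+0) = 46.8800; S(2,+1) = 54.5757; S(2,+2) = 63.5347
Terminal payoffs V(N, j) = max(K - S_T, 0):
  V(2,-2) = 17.878913; V(2,-1) = 12.200531; V(2,+0) = 5.590000; V(2,+1) = 0.000000; V(2,+2) = 0.000000
Backward induction: V(k, j) = exp(-r*dt) * [p_u * V(k+1, j+1) + p_m * V(k+1, j) + p_d * V(k+1, j-1)]
  V(1,-1) = exp(-r*dt) * [p_u*5.590000 + p_m*12.200531 + p_d*17.878913] = 12.161402
  V(1,+0) = exp(-r*dt) * [p_u*0.000000 + p_m*5.590000 + p_d*12.200531] = 5.880128
  V(1,+1) = exp(-r*dt) * [p_u*0.000000 + p_m*0.000000 + p_d*5.590000] = 0.987945
  V(0,+0) = exp(-r*dt) * [p_u*0.987945 + p_m*5.880128 + p_d*12.161402] = 6.220950


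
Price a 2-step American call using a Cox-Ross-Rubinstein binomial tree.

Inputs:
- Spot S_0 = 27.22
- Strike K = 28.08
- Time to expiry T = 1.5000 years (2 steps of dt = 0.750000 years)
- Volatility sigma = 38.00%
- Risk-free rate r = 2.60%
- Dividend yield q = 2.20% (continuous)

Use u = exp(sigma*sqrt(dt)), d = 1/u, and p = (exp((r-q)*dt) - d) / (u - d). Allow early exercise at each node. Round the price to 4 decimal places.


dt = T/N = 0.750000
u = exp(sigma*sqrt(dt)) = 1.389702; d = 1/u = 0.719579
p = (exp((r-q)*dt) - d) / (u - d) = 0.422946
Discount per step: exp(-r*dt) = 0.980689
Stock lattice S(k, i) with i counting down-moves:
  k=0: S(0,0) = 27.2200
  k=1: S(1,0) = 37.8277; S(1,1) = 19.5869
  k=2: S(2,0) = 52.5692; S(2,1) = 27.2200; S(2,2) = 14.0943
Terminal payoffs V(N, i) = max(S_T - K, 0):
  V(2,0) = 24.489248; V(2,1) = 0.000000; V(2,2) = 0.000000
Backward induction: V(k, i) = exp(-r*dt) * [p * V(k+1, i) + (1-p) * V(k+1, i+1)]; then take max(V_cont, immediate exercise) for American.
  V(1,0) = exp(-r*dt) * [p*24.489248 + (1-p)*0.000000] = 10.157604; exercise = 9.747700; V(1,0) = max -> 10.157604
  V(1,1) = exp(-r*dt) * [p*0.000000 + (1-p)*0.000000] = 0.000000; exercise = 0.000000; V(1,1) = max -> 0.000000
  V(0,0) = exp(-r*dt) * [p*10.157604 + (1-p)*0.000000] = 4.213152; exercise = 0.000000; V(0,0) = max -> 4.213152

Answer: Price = V(0,0) = 4.2132


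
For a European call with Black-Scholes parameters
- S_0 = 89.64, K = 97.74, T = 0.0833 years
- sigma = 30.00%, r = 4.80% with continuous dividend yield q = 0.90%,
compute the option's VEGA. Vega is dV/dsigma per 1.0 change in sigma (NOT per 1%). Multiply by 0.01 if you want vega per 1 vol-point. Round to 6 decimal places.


Answer: Vega = 6.765348

Derivation:
d1 = -0.9183096679; d2 = -1.0048948860
phi(d1) = 0.2616925713; exp(-qT) = 0.9992505810; exp(-rT) = 0.9960095830
Vega = S * exp(-qT) * phi(d1) * sqrt(T) = 89.6400 * 0.9992505810 * 0.2616925713 * 0.2886173938 = 6.765348


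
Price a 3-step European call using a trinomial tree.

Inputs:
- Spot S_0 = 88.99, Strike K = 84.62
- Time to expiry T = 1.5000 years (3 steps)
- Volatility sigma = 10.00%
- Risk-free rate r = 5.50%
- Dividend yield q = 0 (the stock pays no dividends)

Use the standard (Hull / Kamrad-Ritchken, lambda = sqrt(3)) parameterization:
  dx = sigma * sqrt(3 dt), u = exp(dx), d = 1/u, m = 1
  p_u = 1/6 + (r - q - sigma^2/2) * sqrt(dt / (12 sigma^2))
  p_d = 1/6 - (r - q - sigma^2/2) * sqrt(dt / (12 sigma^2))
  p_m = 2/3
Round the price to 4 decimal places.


dt = T/N = 0.500000; dx = sigma*sqrt(3*dt) = 0.122474
u = exp(dx) = 1.130290; d = 1/u = 0.884728
p_u = 0.268729, p_m = 0.666667, p_d = 0.064605
Discount per step: exp(-r*dt) = 0.972875
Stock lattice S(k, j) with j the centered position index:
  k=0: S(0,+0) = 88.9900
  k=1: S(1,-1) = 78.7320; S(1,+0) = 88.9900; S(1,+1) = 100.5845
  k=2: S(2,-2) = 69.6564; S(2,-1) = 78.7320; S(2,+0) = 88.9900; S(2,+1) = 100.5845; S(2,+2) = 113.6897
  k=3: S(3,-3) = 61.6270; S(3,-2) = 69.6564; S(3,-1) = 78.7320; S(3,+0) = 88.9900; S(3,+1) = 100.5845; S(3,+2) = 113.6897; S(3,+3) = 128.5024
Terminal payoffs V(N, j) = max(S_T - K, 0):
  V(3,-3) = 0.000000; V(3,-2) = 0.000000; V(3,-1) = 0.000000; V(3,+0) = 4.370000; V(3,+1) = 15.964532; V(3,+2) = 29.069719; V(3,+3) = 43.882385
Backward induction: V(k, j) = exp(-r*dt) * [p_u * V(k+1, j+1) + p_m * V(k+1, j) + p_d * V(k+1, j-1)]
  V(2,-2) = exp(-r*dt) * [p_u*0.000000 + p_m*0.000000 + p_d*0.000000] = 0.000000
  V(2,-1) = exp(-r*dt) * [p_u*4.370000 + p_m*0.000000 + p_d*0.000000] = 1.142490
  V(2,+0) = exp(-r*dt) * [p_u*15.964532 + p_m*4.370000 + p_d*0.000000] = 7.008066
  V(2,+1) = exp(-r*dt) * [p_u*29.069719 + p_m*15.964532 + p_d*4.370000] = 18.228960
  V(2,+2) = exp(-r*dt) * [p_u*43.882385 + p_m*29.069719 + p_d*15.964532] = 31.330119
  V(1,-1) = exp(-r*dt) * [p_u*7.008066 + p_m*1.142490 + p_d*0.000000] = 2.573184
  V(1,+0) = exp(-r*dt) * [p_u*18.228960 + p_m*7.008066 + p_d*1.142490] = 9.382889
  V(1,+1) = exp(-r*dt) * [p_u*31.330119 + p_m*18.228960 + p_d*7.008066] = 20.454395
  V(0,+0) = exp(-r*dt) * [p_u*20.454395 + p_m*9.382889 + p_d*2.573184] = 11.594898

Answer: Price = V(0,0) = 11.5949


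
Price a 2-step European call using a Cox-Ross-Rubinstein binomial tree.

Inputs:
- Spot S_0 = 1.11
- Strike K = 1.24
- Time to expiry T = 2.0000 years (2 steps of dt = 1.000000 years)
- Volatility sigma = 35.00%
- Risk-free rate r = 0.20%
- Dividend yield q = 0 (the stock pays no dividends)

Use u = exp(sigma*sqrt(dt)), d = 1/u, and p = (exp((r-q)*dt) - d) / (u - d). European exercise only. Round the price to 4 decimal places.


dt = T/N = 1.000000
u = exp(sigma*sqrt(dt)) = 1.419068; d = 1/u = 0.704688
p = (exp((r-q)*dt) - d) / (u - d) = 0.416185
Discount per step: exp(-r*dt) = 0.998002
Stock lattice S(k, i) with i counting down-moves:
  k=0: S(0,0) = 1.1100
  k=1: S(1,0) = 1.5752; S(1,1) = 0.7822
  k=2: S(2,0) = 2.2353; S(2,1) = 1.1100; S(2,2) = 0.5512
Terminal payoffs V(N, i) = max(S_T - K, 0):
  V(2,0) = 0.995266; V(2,1) = 0.000000; V(2,2) = 0.000000
Backward induction: V(k, i) = exp(-r*dt) * [p * V(k+1, i) + (1-p) * V(k+1, i+1)].
  V(1,0) = exp(-r*dt) * [p*0.995266 + (1-p)*0.000000] = 0.413387
  V(1,1) = exp(-r*dt) * [p*0.000000 + (1-p)*0.000000] = 0.000000
  V(0,0) = exp(-r*dt) * [p*0.413387 + (1-p)*0.000000] = 0.171702

Answer: Price = V(0,0) = 0.1717


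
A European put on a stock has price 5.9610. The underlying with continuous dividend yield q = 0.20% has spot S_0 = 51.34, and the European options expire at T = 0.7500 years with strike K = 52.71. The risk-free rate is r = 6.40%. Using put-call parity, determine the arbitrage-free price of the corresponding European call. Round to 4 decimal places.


Put-call parity: C - P = S_0 * exp(-qT) - K * exp(-rT).
S_0 * exp(-qT) = 51.3400 * 0.99850112 = 51.26304773
K * exp(-rT) = 52.7100 * 0.95313379 = 50.23968192
C = P + S*exp(-qT) - K*exp(-rT)
C = 5.9610 + 51.26304773 - 50.23968192 = 6.9844

Answer: Call price = 6.9844


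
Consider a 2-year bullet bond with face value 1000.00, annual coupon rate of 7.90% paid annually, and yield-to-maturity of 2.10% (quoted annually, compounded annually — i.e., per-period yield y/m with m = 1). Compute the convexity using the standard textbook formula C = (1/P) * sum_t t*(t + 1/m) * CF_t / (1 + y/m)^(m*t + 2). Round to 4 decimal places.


Coupon per period c = face * coupon_rate / m = 79.000000
Periods per year m = 1; per-period yield y/m = 0.021000
Number of cashflows N = 2
Cashflows (t years, CF_t, discount factor 1/(1+y/m)^(m*t), PV):
  t = 1.0000: CF_t = 79.000000, DF = 0.979432, PV = 77.375122
  t = 2.0000: CF_t = 1079.000000, DF = 0.959287, PV = 1035.070570
Price P = sum_t PV_t = 1112.445692
Convexity numerator sum_t t*(t + 1/m) * CF_t / (1+y/m)^(m*t + 2):
  t = 1.0000: term = 148.449883
  t = 2.0000: term = 5957.577858
Convexity = (1/P) * sum = 6106.027741 / 1112.445692 = 5.488832

Answer: Convexity = 5.4888


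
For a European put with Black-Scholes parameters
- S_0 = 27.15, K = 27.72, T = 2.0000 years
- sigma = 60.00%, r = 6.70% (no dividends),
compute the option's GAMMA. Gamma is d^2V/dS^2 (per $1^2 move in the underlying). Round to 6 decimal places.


d1 = 0.5576985031; d2 = -0.2908296343
phi(d1) = 0.3414847205; exp(-qT) = 1.0000000000; exp(-rT) = 0.8745900646
Gamma = exp(-qT) * phi(d1) / (S * sigma * sqrt(T)) = 1.0000000000 * 0.3414847205 / (27.1500 * 0.6000 * 1.4142135624) = 0.014823

Answer: Gamma = 0.014823


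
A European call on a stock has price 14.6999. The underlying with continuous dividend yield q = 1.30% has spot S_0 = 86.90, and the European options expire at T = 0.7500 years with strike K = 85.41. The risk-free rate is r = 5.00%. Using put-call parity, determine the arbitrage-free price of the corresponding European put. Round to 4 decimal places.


Answer: Put price = 10.9095

Derivation:
Put-call parity: C - P = S_0 * exp(-qT) - K * exp(-rT).
S_0 * exp(-qT) = 86.9000 * 0.99029738 = 86.05684207
K * exp(-rT) = 85.4100 * 0.96319442 = 82.26643522
P = C - S*exp(-qT) + K*exp(-rT)
P = 14.6999 - 86.05684207 + 82.26643522 = 10.9095


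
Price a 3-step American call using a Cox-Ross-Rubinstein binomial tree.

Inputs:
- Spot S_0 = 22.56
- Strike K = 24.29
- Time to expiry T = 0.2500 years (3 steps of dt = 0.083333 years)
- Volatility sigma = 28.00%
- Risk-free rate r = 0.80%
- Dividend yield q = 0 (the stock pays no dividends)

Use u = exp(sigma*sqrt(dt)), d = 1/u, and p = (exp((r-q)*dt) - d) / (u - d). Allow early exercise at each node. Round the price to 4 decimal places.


Answer: Price = V(0,0) = 0.5658

Derivation:
dt = T/N = 0.083333
u = exp(sigma*sqrt(dt)) = 1.084186; d = 1/u = 0.922351
p = (exp((r-q)*dt) - d) / (u - d) = 0.483925
Discount per step: exp(-r*dt) = 0.999334
Stock lattice S(k, i) with i counting down-moves:
  k=0: S(0,0) = 22.5600
  k=1: S(1,0) = 24.4592; S(1,1) = 20.8082
  k=2: S(2,0) = 26.5183; S(2,1) = 22.5600; S(2,2) = 19.1925
  k=3: S(3,0) = 28.7508; S(3,1) = 24.4592; S(3,2) = 20.8082; S(3,3) = 17.7022
Terminal payoffs V(N, i) = max(S_T - K, 0):
  V(3,0) = 4.460798; V(3,1) = 0.169225; V(3,2) = 0.000000; V(3,3) = 0.000000
Backward induction: V(k, i) = exp(-r*dt) * [p * V(k+1, i) + (1-p) * V(k+1, i+1)]; then take max(V_cont, immediate exercise) for American.
  V(2,0) = exp(-r*dt) * [p*4.460798 + (1-p)*0.169225] = 2.244526; exercise = 2.228338; V(2,0) = max -> 2.244526
  V(2,1) = exp(-r*dt) * [p*0.169225 + (1-p)*0.000000] = 0.081838; exercise = 0.000000; V(2,1) = max -> 0.081838
  V(2,2) = exp(-r*dt) * [p*0.000000 + (1-p)*0.000000] = 0.000000; exercise = 0.000000; V(2,2) = max -> 0.000000
  V(1,0) = exp(-r*dt) * [p*2.244526 + (1-p)*0.081838] = 1.127664; exercise = 0.169225; V(1,0) = max -> 1.127664
  V(1,1) = exp(-r*dt) * [p*0.081838 + (1-p)*0.000000] = 0.039577; exercise = 0.000000; V(1,1) = max -> 0.039577
  V(0,0) = exp(-r*dt) * [p*1.127664 + (1-p)*0.039577] = 0.565752; exercise = 0.000000; V(0,0) = max -> 0.565752


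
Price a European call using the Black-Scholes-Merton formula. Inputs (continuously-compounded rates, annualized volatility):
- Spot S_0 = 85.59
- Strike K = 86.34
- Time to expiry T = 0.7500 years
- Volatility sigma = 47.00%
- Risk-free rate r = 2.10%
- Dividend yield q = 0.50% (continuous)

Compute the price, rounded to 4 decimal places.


Answer: Price = 13.8687

Derivation:
d1 = (ln(S/K) + (r - q + 0.5*sigma^2) * T) / (sigma * sqrt(T)) = 0.21156316
d2 = d1 - sigma * sqrt(T) = -0.19546878
exp(-rT) = 0.98437338; exp(-qT) = 0.99625702
C = S_0 * exp(-qT) * N(d1) - K * exp(-rT) * N(d2)
N(d1) = 0.58377607; N(d2) = 0.42251299
C = 85.5900 * 0.99625702 * 0.58377607 - 86.3400 * 0.98437338 * 0.42251299 = 13.8687


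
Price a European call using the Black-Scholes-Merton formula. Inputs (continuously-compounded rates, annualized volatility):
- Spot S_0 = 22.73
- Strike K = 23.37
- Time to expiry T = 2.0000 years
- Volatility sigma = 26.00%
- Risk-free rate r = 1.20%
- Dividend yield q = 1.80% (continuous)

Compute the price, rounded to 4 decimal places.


Answer: Price = 2.8373

Derivation:
d1 = (ln(S/K) + (r - q + 0.5*sigma^2) * T) / (sigma * sqrt(T)) = 0.07569439
d2 = d1 - sigma * sqrt(T) = -0.29200113
exp(-rT) = 0.97628571; exp(-qT) = 0.96464029
C = S_0 * exp(-qT) * N(d1) - K * exp(-rT) * N(d2)
N(d1) = 0.53016888; N(d2) = 0.38514288
C = 22.7300 * 0.96464029 * 0.53016888 - 23.3700 * 0.97628571 * 0.38514288 = 2.8373


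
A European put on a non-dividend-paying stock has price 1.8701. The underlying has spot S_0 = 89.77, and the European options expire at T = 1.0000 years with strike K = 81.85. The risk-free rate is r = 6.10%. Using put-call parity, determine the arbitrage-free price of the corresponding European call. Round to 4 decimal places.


Put-call parity: C - P = S_0 * exp(-qT) - K * exp(-rT).
S_0 * exp(-qT) = 89.7700 * 1.00000000 = 89.77000000
K * exp(-rT) = 81.8500 * 0.94082324 = 77.00638218
C = P + S*exp(-qT) - K*exp(-rT)
C = 1.8701 + 89.77000000 - 77.00638218 = 14.6337

Answer: Call price = 14.6337


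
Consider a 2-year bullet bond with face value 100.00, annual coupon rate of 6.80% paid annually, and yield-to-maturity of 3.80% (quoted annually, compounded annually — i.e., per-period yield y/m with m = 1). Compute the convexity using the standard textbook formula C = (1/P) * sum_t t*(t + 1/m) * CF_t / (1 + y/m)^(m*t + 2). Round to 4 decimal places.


Coupon per period c = face * coupon_rate / m = 6.800000
Periods per year m = 1; per-period yield y/m = 0.038000
Number of cashflows N = 2
Cashflows (t years, CF_t, discount factor 1/(1+y/m)^(m*t), PV):
  t = 1.0000: CF_t = 6.800000, DF = 0.963391, PV = 6.551060
  t = 2.0000: CF_t = 106.800000, DF = 0.928122, PV = 99.123481
Price P = sum_t PV_t = 105.674541
Convexity numerator sum_t t*(t + 1/m) * CF_t / (1+y/m)^(m*t + 2):
  t = 1.0000: term = 12.160372
  t = 2.0000: term = 551.992388
Convexity = (1/P) * sum = 564.152760 / 105.674541 = 5.338587

Answer: Convexity = 5.3386


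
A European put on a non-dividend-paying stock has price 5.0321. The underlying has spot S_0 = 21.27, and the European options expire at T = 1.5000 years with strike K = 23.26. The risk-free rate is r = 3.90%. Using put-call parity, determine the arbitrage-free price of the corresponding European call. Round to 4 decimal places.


Answer: Call price = 4.3638

Derivation:
Put-call parity: C - P = S_0 * exp(-qT) - K * exp(-rT).
S_0 * exp(-qT) = 21.2700 * 1.00000000 = 21.27000000
K * exp(-rT) = 23.2600 * 0.94317824 = 21.93832587
C = P + S*exp(-qT) - K*exp(-rT)
C = 5.0321 + 21.27000000 - 21.93832587 = 4.3638


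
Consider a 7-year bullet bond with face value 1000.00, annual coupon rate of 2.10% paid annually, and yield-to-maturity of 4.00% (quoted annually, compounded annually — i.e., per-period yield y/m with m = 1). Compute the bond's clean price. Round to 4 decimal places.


Answer: Price = 885.9610

Derivation:
Coupon per period c = face * coupon_rate / m = 21.000000
Periods per year m = 1; per-period yield y/m = 0.040000
Number of cashflows N = 7
Cashflows (t years, CF_t, discount factor 1/(1+y/m)^(m*t), PV):
  t = 1.0000: CF_t = 21.000000, DF = 0.961538, PV = 20.192308
  t = 2.0000: CF_t = 21.000000, DF = 0.924556, PV = 19.415680
  t = 3.0000: CF_t = 21.000000, DF = 0.888996, PV = 18.668924
  t = 4.0000: CF_t = 21.000000, DF = 0.854804, PV = 17.950888
  t = 5.0000: CF_t = 21.000000, DF = 0.821927, PV = 17.260469
  t = 6.0000: CF_t = 21.000000, DF = 0.790315, PV = 16.596605
  t = 7.0000: CF_t = 1021.000000, DF = 0.759918, PV = 775.876087
Price P = sum_t PV_t = 885.960961


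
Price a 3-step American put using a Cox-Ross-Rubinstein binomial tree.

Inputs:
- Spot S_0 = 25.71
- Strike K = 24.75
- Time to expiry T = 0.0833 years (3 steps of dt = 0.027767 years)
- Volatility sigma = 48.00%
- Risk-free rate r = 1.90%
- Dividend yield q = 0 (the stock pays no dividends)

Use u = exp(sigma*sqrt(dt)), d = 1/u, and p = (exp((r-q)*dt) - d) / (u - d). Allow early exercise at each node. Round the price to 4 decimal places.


Answer: Price = V(0,0) = 1.0194

Derivation:
dt = T/N = 0.027767
u = exp(sigma*sqrt(dt)) = 1.083270; d = 1/u = 0.923131
p = (exp((r-q)*dt) - d) / (u - d) = 0.483310
Discount per step: exp(-r*dt) = 0.999473
Stock lattice S(k, i) with i counting down-moves:
  k=0: S(0,0) = 25.7100
  k=1: S(1,0) = 27.8509; S(1,1) = 23.7337
  k=2: S(2,0) = 30.1700; S(2,1) = 25.7100; S(2,2) = 21.9093
  k=3: S(3,0) = 32.6822; S(3,1) = 27.8509; S(3,2) = 23.7337; S(3,3) = 20.2252
Terminal payoffs V(N, i) = max(K - S_T, 0):
  V(3,0) = 0.000000; V(3,1) = 0.000000; V(3,2) = 1.016299; V(3,3) = 4.524827
Backward induction: V(k, i) = exp(-r*dt) * [p * V(k+1, i) + (1-p) * V(k+1, i+1)]; then take max(V_cont, immediate exercise) for American.
  V(2,0) = exp(-r*dt) * [p*0.000000 + (1-p)*0.000000] = 0.000000; exercise = 0.000000; V(2,0) = max -> 0.000000
  V(2,1) = exp(-r*dt) * [p*0.000000 + (1-p)*1.016299] = 0.524835; exercise = 0.000000; V(2,1) = max -> 0.524835
  V(2,2) = exp(-r*dt) * [p*1.016299 + (1-p)*4.524827] = 2.827628; exercise = 2.840682; V(2,2) = max -> 2.840682
  V(1,0) = exp(-r*dt) * [p*0.000000 + (1-p)*0.524835] = 0.271034; exercise = 0.000000; V(1,0) = max -> 0.271034
  V(1,1) = exp(-r*dt) * [p*0.524835 + (1-p)*2.840682] = 1.720502; exercise = 1.016299; V(1,1) = max -> 1.720502
  V(0,0) = exp(-r*dt) * [p*0.271034 + (1-p)*1.720502] = 1.019422; exercise = 0.000000; V(0,0) = max -> 1.019422


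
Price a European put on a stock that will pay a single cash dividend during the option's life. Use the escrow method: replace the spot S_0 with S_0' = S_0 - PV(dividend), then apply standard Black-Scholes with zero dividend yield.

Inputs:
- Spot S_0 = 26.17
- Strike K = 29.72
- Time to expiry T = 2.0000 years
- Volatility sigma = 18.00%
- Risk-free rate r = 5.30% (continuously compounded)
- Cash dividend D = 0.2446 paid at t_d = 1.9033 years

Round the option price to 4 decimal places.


PV(D) = D * exp(-r * t_d) = 0.2446 * 0.90404612 = 0.22112968
S_0' = S_0 - PV(D) = 26.1700 - 0.22112968 = 25.94887032
d1 = (ln(S_0'/K) + (r + sigma^2/2)*T) / (sigma*sqrt(T)) = 0.01063746
d2 = d1 - sigma*sqrt(T) = -0.24392098
exp(-rT) = 0.89942465
N(-d1) = 0.49575635; N(-d2) = 0.59635399
P = K * exp(-rT) * N(-d2) - S_0' * N(-d1) = 29.7200 * 0.89942465 * 0.59635399 - 25.94887032 * 0.49575635 = 3.0768

Answer: Price = 3.0768


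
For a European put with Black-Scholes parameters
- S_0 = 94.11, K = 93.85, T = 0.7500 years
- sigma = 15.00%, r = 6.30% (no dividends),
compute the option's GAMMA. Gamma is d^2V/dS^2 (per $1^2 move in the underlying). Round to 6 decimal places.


Answer: Gamma = 0.029491

Derivation:
d1 = 0.4499794701; d2 = 0.3200756595
phi(d1) = 0.3605302931; exp(-qT) = 1.0000000000; exp(-rT) = 0.9538489056
Gamma = exp(-qT) * phi(d1) / (S * sigma * sqrt(T)) = 1.0000000000 * 0.3605302931 / (94.1100 * 0.1500 * 0.8660254038) = 0.029491


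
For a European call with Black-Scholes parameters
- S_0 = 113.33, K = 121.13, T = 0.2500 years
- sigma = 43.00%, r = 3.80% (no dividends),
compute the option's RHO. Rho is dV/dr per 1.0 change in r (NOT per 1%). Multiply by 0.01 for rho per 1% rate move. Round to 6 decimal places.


Answer: Rho = 10.637017

Derivation:
d1 = -0.1578973595; d2 = -0.3728973595
phi(d1) = 0.3940000191; exp(-qT) = 1.0000000000; exp(-rT) = 0.9905449824
N(d2) = 0.3546124187
Rho = K*T*exp(-rT)*N(d2) = 121.1300 * 0.2500 * 0.9905449824 * 0.3546124187 = 10.637017


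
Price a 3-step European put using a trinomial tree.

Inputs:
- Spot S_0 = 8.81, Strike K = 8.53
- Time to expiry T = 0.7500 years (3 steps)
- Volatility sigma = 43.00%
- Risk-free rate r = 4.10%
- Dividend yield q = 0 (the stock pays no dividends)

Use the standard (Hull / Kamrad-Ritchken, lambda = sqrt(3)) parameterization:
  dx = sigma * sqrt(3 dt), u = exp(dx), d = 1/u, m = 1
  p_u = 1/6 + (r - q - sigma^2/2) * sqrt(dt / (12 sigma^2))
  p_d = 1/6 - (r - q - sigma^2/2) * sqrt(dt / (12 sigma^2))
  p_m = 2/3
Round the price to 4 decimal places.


dt = T/N = 0.250000; dx = sigma*sqrt(3*dt) = 0.372391
u = exp(dx) = 1.451200; d = 1/u = 0.689085
p_u = 0.149397, p_m = 0.666667, p_d = 0.183937
Discount per step: exp(-r*dt) = 0.989802
Stock lattice S(k, j) with j the centered position index:
  k=0: S(0,+0) = 8.8100
  k=1: S(1,-1) = 6.0708; S(1,+0) = 8.8100; S(1,+1) = 12.7851
  k=2: S(2,-2) = 4.1833; S(2,-1) = 6.0708; S(2,+0) = 8.8100; S(2,+1) = 12.7851; S(2,+2) = 18.5537
  k=3: S(3,-3) = 2.8827; S(3,-2) = 4.1833; S(3,-1) = 6.0708; S(3,+0) = 8.8100; S(3,+1) = 12.7851; S(3,+2) = 18.5537; S(3,+3) = 26.9251
Terminal payoffs V(N, j) = max(K - S_T, 0):
  V(3,-3) = 5.647337; V(3,-2) = 4.346678; V(3,-1) = 2.459163; V(3,+0) = 0.000000; V(3,+1) = 0.000000; V(3,+2) = 0.000000; V(3,+3) = 0.000000
Backward induction: V(k, j) = exp(-r*dt) * [p_u * V(k+1, j+1) + p_m * V(k+1, j) + p_d * V(k+1, j-1)]
  V(2,-2) = exp(-r*dt) * [p_u*2.459163 + p_m*4.346678 + p_d*5.647337] = 4.260039
  V(2,-1) = exp(-r*dt) * [p_u*0.000000 + p_m*2.459163 + p_d*4.346678] = 2.414084
  V(2,+0) = exp(-r*dt) * [p_u*0.000000 + p_m*0.000000 + p_d*2.459163] = 0.447718
  V(2,+1) = exp(-r*dt) * [p_u*0.000000 + p_m*0.000000 + p_d*0.000000] = 0.000000
  V(2,+2) = exp(-r*dt) * [p_u*0.000000 + p_m*0.000000 + p_d*0.000000] = 0.000000
  V(1,-1) = exp(-r*dt) * [p_u*0.447718 + p_m*2.414084 + p_d*4.260039] = 2.434770
  V(1,+0) = exp(-r*dt) * [p_u*0.000000 + p_m*0.447718 + p_d*2.414084] = 0.734946
  V(1,+1) = exp(-r*dt) * [p_u*0.000000 + p_m*0.000000 + p_d*0.447718] = 0.081512
  V(0,+0) = exp(-r*dt) * [p_u*0.081512 + p_m*0.734946 + p_d*2.434770] = 0.940298

Answer: Price = V(0,0) = 0.9403


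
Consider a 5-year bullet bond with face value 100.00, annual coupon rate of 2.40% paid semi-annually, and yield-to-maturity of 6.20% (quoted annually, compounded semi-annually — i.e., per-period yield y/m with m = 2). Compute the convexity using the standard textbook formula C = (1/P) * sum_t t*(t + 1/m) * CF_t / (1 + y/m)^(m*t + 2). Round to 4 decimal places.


Answer: Convexity = 23.9009

Derivation:
Coupon per period c = face * coupon_rate / m = 1.200000
Periods per year m = 2; per-period yield y/m = 0.031000
Number of cashflows N = 10
Cashflows (t years, CF_t, discount factor 1/(1+y/m)^(m*t), PV):
  t = 0.5000: CF_t = 1.200000, DF = 0.969932, PV = 1.163919
  t = 1.0000: CF_t = 1.200000, DF = 0.940768, PV = 1.128922
  t = 1.5000: CF_t = 1.200000, DF = 0.912481, PV = 1.094978
  t = 2.0000: CF_t = 1.200000, DF = 0.885045, PV = 1.062054
  t = 2.5000: CF_t = 1.200000, DF = 0.858434, PV = 1.030120
  t = 3.0000: CF_t = 1.200000, DF = 0.832622, PV = 0.999147
  t = 3.5000: CF_t = 1.200000, DF = 0.807587, PV = 0.969104
  t = 4.0000: CF_t = 1.200000, DF = 0.783305, PV = 0.939966
  t = 4.5000: CF_t = 1.200000, DF = 0.759752, PV = 0.911703
  t = 5.0000: CF_t = 101.200000, DF = 0.736908, PV = 74.575103
Price P = sum_t PV_t = 83.875014
Convexity numerator sum_t t*(t + 1/m) * CF_t / (1+y/m)^(m*t + 2):
  t = 0.5000: term = 0.547489
  t = 1.0000: term = 1.593081
  t = 1.5000: term = 3.090361
  t = 2.0000: term = 4.995733
  t = 2.5000: term = 7.268283
  t = 3.0000: term = 9.869638
  t = 3.5000: term = 12.763838
  t = 4.0000: term = 15.917216
  t = 4.5000: term = 19.298273
  t = 5.0000: term = 1929.342019
Convexity = (1/P) * sum = 2004.685931 / 83.875014 = 23.900871


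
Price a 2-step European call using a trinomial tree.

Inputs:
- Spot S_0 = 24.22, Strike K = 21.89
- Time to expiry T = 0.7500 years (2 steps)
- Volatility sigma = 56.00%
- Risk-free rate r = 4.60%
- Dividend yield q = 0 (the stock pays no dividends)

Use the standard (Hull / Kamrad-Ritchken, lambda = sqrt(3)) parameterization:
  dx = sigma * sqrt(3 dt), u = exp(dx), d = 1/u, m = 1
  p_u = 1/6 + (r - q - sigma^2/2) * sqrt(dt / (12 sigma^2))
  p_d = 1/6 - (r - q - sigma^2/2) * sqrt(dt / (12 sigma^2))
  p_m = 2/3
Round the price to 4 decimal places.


Answer: Price = V(0,0) = 5.8123

Derivation:
dt = T/N = 0.375000; dx = sigma*sqrt(3*dt) = 0.593970
u = exp(dx) = 1.811164; d = 1/u = 0.552131
p_u = 0.131690, p_m = 0.666667, p_d = 0.201643
Discount per step: exp(-r*dt) = 0.982898
Stock lattice S(k, j) with j the centered position index:
  k=0: S(0,+0) = 24.2200
  k=1: S(1,-1) = 13.3726; S(1,+0) = 24.2200; S(1,+1) = 43.8664
  k=2: S(2,-2) = 7.3834; S(2,-1) = 13.3726; S(2,+0) = 24.2200; S(2,+1) = 43.8664; S(2,+2) = 79.4492
Terminal payoffs V(N, j) = max(S_T - K, 0):
  V(2,-2) = 0.000000; V(2,-1) = 0.000000; V(2,+0) = 2.330000; V(2,+1) = 21.976390; V(2,+2) = 57.559224
Backward induction: V(k, j) = exp(-r*dt) * [p_u * V(k+1, j+1) + p_m * V(k+1, j) + p_d * V(k+1, j-1)]
  V(1,-1) = exp(-r*dt) * [p_u*2.330000 + p_m*0.000000 + p_d*0.000000] = 0.301590
  V(1,+0) = exp(-r*dt) * [p_u*21.976390 + p_m*2.330000 + p_d*0.000000] = 4.371347
  V(1,+1) = exp(-r*dt) * [p_u*57.559224 + p_m*21.976390 + p_d*2.330000] = 22.312508
  V(0,+0) = exp(-r*dt) * [p_u*22.312508 + p_m*4.371347 + p_d*0.301590] = 5.812251


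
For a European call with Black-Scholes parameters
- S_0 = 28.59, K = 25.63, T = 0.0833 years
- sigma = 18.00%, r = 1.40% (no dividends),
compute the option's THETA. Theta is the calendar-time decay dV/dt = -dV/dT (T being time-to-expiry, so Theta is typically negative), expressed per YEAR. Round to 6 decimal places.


Answer: Theta = -0.702939

Derivation:
d1 = 2.1521981150; d2 = 2.1002469841
phi(d1) = 0.0393634761; exp(-qT) = 1.0000000000; exp(-rT) = 0.9988344797
Theta = -S*exp(-qT)*phi(d1)*sigma/(2*sqrt(T)) - r*K*exp(-rT)*N(d2) + q*S*exp(-qT)*N(d1)
N(d1) = 0.9843091230; N(d2) = 0.9821464399; sqrt(T) = 0.2886173938
Term 1 = -28.5900 * 1.0000000000 * 0.0393634761 * 0.1800 / (2 * 0.2886173938) = -0.3509357458
Term 2 = -0.0140 * 25.6300 * 0.9988344797 * 0.9821464399 = -0.3520030401
Term 3 = 0 (no dividend yield, q = 0)
Theta = -0.3509357458 + (-0.3520030401) + (0.0000000000) = -0.702939


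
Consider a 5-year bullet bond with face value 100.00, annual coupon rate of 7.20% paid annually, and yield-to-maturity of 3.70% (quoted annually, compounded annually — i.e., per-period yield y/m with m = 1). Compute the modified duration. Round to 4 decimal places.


Coupon per period c = face * coupon_rate / m = 7.200000
Periods per year m = 1; per-period yield y/m = 0.037000
Number of cashflows N = 5
Cashflows (t years, CF_t, discount factor 1/(1+y/m)^(m*t), PV):
  t = 1.0000: CF_t = 7.200000, DF = 0.964320, PV = 6.943105
  t = 2.0000: CF_t = 7.200000, DF = 0.929913, PV = 6.695376
  t = 3.0000: CF_t = 7.200000, DF = 0.896734, PV = 6.456486
  t = 4.0000: CF_t = 7.200000, DF = 0.864739, PV = 6.226120
  t = 5.0000: CF_t = 107.200000, DF = 0.833885, PV = 89.392484
Price P = sum_t PV_t = 115.713571
First compute Macaulay numerator sum_t t * PV_t:
  t * PV_t at t = 1.0000: 6.943105
  t * PV_t at t = 2.0000: 13.390752
  t * PV_t at t = 3.0000: 19.369459
  t * PV_t at t = 4.0000: 24.904479
  t * PV_t at t = 5.0000: 446.962418
Macaulay duration D = 511.570213 / 115.713571 = 4.421004
Modified duration = D / (1 + y/m) = 4.421004 / (1 + 0.037000) = 4.263264

Answer: Modified duration = 4.2633


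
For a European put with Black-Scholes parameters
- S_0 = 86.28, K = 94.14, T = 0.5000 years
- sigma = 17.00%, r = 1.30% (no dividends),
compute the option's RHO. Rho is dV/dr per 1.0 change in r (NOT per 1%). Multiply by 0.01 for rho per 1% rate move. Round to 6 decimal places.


Answer: Rho = -35.901851

Derivation:
d1 = -0.6111084210; d2 = -0.7313165738
phi(d1) = 0.3309906061; exp(-qT) = 1.0000000000; exp(-rT) = 0.9935210793
N(-d2) = 0.7677070953
Rho = -K*T*exp(-rT)*N(-d2) = -94.1400 * 0.5000 * 0.9935210793 * 0.7677070953 = -35.901851


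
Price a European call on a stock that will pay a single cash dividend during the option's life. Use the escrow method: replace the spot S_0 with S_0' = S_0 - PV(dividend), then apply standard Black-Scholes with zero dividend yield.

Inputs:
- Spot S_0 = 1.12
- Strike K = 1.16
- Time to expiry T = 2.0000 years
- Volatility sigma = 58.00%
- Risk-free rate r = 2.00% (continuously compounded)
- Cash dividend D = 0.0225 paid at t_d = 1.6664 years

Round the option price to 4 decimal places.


Answer: Price = 0.3441

Derivation:
PV(D) = D * exp(-r * t_d) = 0.0225 * 0.96722126 = 0.02176248
S_0' = S_0 - PV(D) = 1.1200 - 0.02176248 = 1.09823752
d1 = (ln(S_0'/K) + (r + sigma^2/2)*T) / (sigma*sqrt(T)) = 0.39218414
d2 = d1 - sigma*sqrt(T) = -0.42805972
exp(-rT) = 0.96078944
N(d1) = 0.65253892; N(d2) = 0.33430382
C = S_0' * N(d1) - K * exp(-rT) * N(d2) = 1.09823752 * 0.65253892 - 1.1600 * 0.96078944 * 0.33430382 = 0.3441


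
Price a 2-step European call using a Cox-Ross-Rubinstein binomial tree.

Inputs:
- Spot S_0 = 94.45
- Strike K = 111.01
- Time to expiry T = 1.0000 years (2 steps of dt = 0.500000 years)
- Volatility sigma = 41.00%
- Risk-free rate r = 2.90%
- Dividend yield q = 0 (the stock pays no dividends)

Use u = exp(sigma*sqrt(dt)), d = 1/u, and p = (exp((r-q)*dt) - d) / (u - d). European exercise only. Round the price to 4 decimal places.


dt = T/N = 0.500000
u = exp(sigma*sqrt(dt)) = 1.336312; d = 1/u = 0.748328
p = (exp((r-q)*dt) - d) / (u - d) = 0.452865
Discount per step: exp(-r*dt) = 0.985605
Stock lattice S(k, i) with i counting down-moves:
  k=0: S(0,0) = 94.4500
  k=1: S(1,0) = 126.2147; S(1,1) = 70.6796
  k=2: S(2,0) = 168.6622; S(2,1) = 94.4500; S(2,2) = 52.8915
Terminal payoffs V(N, i) = max(S_T - K, 0):
  V(2,0) = 57.652243; V(2,1) = 0.000000; V(2,2) = 0.000000
Backward induction: V(k, i) = exp(-r*dt) * [p * V(k+1, i) + (1-p) * V(k+1, i+1)].
  V(1,0) = exp(-r*dt) * [p*57.652243 + (1-p)*0.000000] = 25.732848
  V(1,1) = exp(-r*dt) * [p*0.000000 + (1-p)*0.000000] = 0.000000
  V(0,0) = exp(-r*dt) * [p*25.732848 + (1-p)*0.000000] = 11.485753

Answer: Price = V(0,0) = 11.4858


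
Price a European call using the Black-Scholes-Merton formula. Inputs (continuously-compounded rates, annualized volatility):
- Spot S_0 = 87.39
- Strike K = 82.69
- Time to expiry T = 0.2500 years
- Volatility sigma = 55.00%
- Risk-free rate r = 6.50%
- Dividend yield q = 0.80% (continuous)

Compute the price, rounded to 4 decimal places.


Answer: Price = 12.4381

Derivation:
d1 = (ln(S/K) + (r - q + 0.5*sigma^2) * T) / (sigma * sqrt(T)) = 0.39034431
d2 = d1 - sigma * sqrt(T) = 0.11534431
exp(-rT) = 0.98388132; exp(-qT) = 0.99800200
C = S_0 * exp(-qT) * N(d1) - K * exp(-rT) * N(d2)
N(d1) = 0.65185902; N(d2) = 0.54591389
C = 87.3900 * 0.99800200 * 0.65185902 - 82.6900 * 0.98388132 * 0.54591389 = 12.4381


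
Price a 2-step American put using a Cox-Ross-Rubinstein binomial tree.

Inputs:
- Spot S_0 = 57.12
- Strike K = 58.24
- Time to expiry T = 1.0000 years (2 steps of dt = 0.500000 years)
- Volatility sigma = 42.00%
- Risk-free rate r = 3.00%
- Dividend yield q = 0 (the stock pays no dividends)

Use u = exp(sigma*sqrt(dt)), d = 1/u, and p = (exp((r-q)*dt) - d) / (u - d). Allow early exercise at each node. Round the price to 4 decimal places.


Answer: Price = V(0,0) = 8.8067

Derivation:
dt = T/N = 0.500000
u = exp(sigma*sqrt(dt)) = 1.345795; d = 1/u = 0.743055
p = (exp((r-q)*dt) - d) / (u - d) = 0.451369
Discount per step: exp(-r*dt) = 0.985112
Stock lattice S(k, i) with i counting down-moves:
  k=0: S(0,0) = 57.1200
  k=1: S(1,0) = 76.8718; S(1,1) = 42.4433
  k=2: S(2,0) = 103.4537; S(2,1) = 57.1200; S(2,2) = 31.5377
Terminal payoffs V(N, i) = max(K - S_T, 0):
  V(2,0) = 0.000000; V(2,1) = 1.120000; V(2,2) = 26.702270
Backward induction: V(k, i) = exp(-r*dt) * [p * V(k+1, i) + (1-p) * V(k+1, i+1)]; then take max(V_cont, immediate exercise) for American.
  V(1,0) = exp(-r*dt) * [p*0.000000 + (1-p)*1.120000] = 0.605319; exercise = 0.000000; V(1,0) = max -> 0.605319
  V(1,1) = exp(-r*dt) * [p*1.120000 + (1-p)*26.702270] = 14.929602; exercise = 15.796683; V(1,1) = max -> 15.796683
  V(0,0) = exp(-r*dt) * [p*0.605319 + (1-p)*15.796683] = 8.806681; exercise = 1.120000; V(0,0) = max -> 8.806681


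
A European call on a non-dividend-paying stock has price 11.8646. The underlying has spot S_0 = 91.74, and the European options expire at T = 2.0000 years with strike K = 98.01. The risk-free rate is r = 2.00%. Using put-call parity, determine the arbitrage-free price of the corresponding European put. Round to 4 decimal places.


Answer: Put price = 14.2916

Derivation:
Put-call parity: C - P = S_0 * exp(-qT) - K * exp(-rT).
S_0 * exp(-qT) = 91.7400 * 1.00000000 = 91.74000000
K * exp(-rT) = 98.0100 * 0.96078944 = 94.16697293
P = C - S*exp(-qT) + K*exp(-rT)
P = 11.8646 - 91.74000000 + 94.16697293 = 14.2916


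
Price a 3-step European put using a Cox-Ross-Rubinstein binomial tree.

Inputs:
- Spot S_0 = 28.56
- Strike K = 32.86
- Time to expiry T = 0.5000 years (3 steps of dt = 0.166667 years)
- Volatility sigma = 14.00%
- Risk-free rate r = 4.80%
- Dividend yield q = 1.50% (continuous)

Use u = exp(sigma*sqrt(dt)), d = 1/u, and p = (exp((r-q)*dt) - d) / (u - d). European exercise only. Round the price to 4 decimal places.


Answer: Price = V(0,0) = 3.8890

Derivation:
dt = T/N = 0.166667
u = exp(sigma*sqrt(dt)) = 1.058820; d = 1/u = 0.944448
p = (exp((r-q)*dt) - d) / (u - d) = 0.533936
Discount per step: exp(-r*dt) = 0.992032
Stock lattice S(k, i) with i counting down-moves:
  k=0: S(0,0) = 28.5600
  k=1: S(1,0) = 30.2399; S(1,1) = 26.9734
  k=2: S(2,0) = 32.0186; S(2,1) = 28.5600; S(2,2) = 25.4750
  k=3: S(3,0) = 33.9019; S(3,1) = 30.2399; S(3,2) = 26.9734; S(3,3) = 24.0598
Terminal payoffs V(N, i) = max(K - S_T, 0):
  V(3,0) = 0.000000; V(3,1) = 2.620110; V(3,2) = 5.886568; V(3,3) = 8.800189
Backward induction: V(k, i) = exp(-r*dt) * [p * V(k+1, i) + (1-p) * V(k+1, i+1)].
  V(2,0) = exp(-r*dt) * [p*0.000000 + (1-p)*2.620110] = 1.211408
  V(2,1) = exp(-r*dt) * [p*2.620110 + (1-p)*5.886568] = 4.109480
  V(2,2) = exp(-r*dt) * [p*5.886568 + (1-p)*8.800189] = 7.186776
  V(1,0) = exp(-r*dt) * [p*1.211408 + (1-p)*4.109480] = 2.541678
  V(1,1) = exp(-r*dt) * [p*4.109480 + (1-p)*7.186776] = 5.499522
  V(0,0) = exp(-r*dt) * [p*2.541678 + (1-p)*5.499522] = 3.888985


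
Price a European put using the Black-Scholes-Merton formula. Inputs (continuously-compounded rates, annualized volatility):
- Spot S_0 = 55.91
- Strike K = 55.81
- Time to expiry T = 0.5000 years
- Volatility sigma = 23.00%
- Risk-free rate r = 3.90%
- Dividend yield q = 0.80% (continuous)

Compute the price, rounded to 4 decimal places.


Answer: Price = 3.1210

Derivation:
d1 = (ln(S/K) + (r - q + 0.5*sigma^2) * T) / (sigma * sqrt(T)) = 0.18763042
d2 = d1 - sigma * sqrt(T) = 0.02499586
exp(-rT) = 0.98068890; exp(-qT) = 0.99600799
P = K * exp(-rT) * N(-d2) - S_0 * exp(-qT) * N(-d1)
N(-d1) = 0.42558319; N(-d2) = 0.49002913
P = 55.8100 * 0.98068890 * 0.49002913 - 55.9100 * 0.99600799 * 0.42558319 = 3.1210


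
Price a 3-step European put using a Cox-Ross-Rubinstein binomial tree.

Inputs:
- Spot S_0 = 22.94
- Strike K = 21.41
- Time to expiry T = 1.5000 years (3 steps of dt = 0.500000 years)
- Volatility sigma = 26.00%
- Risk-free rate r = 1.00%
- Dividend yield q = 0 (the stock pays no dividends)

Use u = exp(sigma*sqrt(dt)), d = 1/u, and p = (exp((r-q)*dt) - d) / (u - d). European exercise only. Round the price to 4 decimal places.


dt = T/N = 0.500000
u = exp(sigma*sqrt(dt)) = 1.201833; d = 1/u = 0.832062
p = (exp((r-q)*dt) - d) / (u - d) = 0.467723
Discount per step: exp(-r*dt) = 0.995012
Stock lattice S(k, i) with i counting down-moves:
  k=0: S(0,0) = 22.9400
  k=1: S(1,0) = 27.5700; S(1,1) = 19.0875
  k=2: S(2,0) = 33.1346; S(2,1) = 22.9400; S(2,2) = 15.8820
  k=3: S(3,0) = 39.8222; S(3,1) = 27.5700; S(3,2) = 19.0875; S(3,3) = 13.2148
Terminal payoffs V(N, i) = max(K - S_T, 0):
  V(3,0) = 0.000000; V(3,1) = 0.000000; V(3,2) = 2.322487; V(3,3) = 8.195181
Backward induction: V(k, i) = exp(-r*dt) * [p * V(k+1, i) + (1-p) * V(k+1, i+1)].
  V(2,0) = exp(-r*dt) * [p*0.000000 + (1-p)*0.000000] = 0.000000
  V(2,1) = exp(-r*dt) * [p*0.000000 + (1-p)*2.322487] = 1.230041
  V(2,2) = exp(-r*dt) * [p*2.322487 + (1-p)*8.195181] = 5.421214
  V(1,0) = exp(-r*dt) * [p*0.000000 + (1-p)*1.230041] = 0.651457
  V(1,1) = exp(-r*dt) * [p*1.230041 + (1-p)*5.421214] = 3.443645
  V(0,0) = exp(-r*dt) * [p*0.651457 + (1-p)*3.443645] = 2.127014

Answer: Price = V(0,0) = 2.1270


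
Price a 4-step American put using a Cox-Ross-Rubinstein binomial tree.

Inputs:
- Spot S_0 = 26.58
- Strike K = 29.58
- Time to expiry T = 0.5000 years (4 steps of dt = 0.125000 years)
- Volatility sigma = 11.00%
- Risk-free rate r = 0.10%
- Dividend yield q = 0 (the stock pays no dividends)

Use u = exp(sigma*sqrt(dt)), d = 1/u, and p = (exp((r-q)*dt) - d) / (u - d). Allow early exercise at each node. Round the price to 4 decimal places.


dt = T/N = 0.125000
u = exp(sigma*sqrt(dt)) = 1.039657; d = 1/u = 0.961856
p = (exp((r-q)*dt) - d) / (u - d) = 0.491885
Discount per step: exp(-r*dt) = 0.999875
Stock lattice S(k, i) with i counting down-moves:
  k=0: S(0,0) = 26.5800
  k=1: S(1,0) = 27.6341; S(1,1) = 25.5661
  k=2: S(2,0) = 28.7300; S(2,1) = 26.5800; S(2,2) = 24.5909
  k=3: S(3,0) = 29.8693; S(3,1) = 27.6341; S(3,2) = 25.5661; S(3,3) = 23.6529
  k=4: S(4,0) = 31.0538; S(4,1) = 28.7300; S(4,2) = 26.5800; S(4,3) = 24.5909; S(4,4) = 22.7507
Terminal payoffs V(N, i) = max(K - S_T, 0):
  V(4,0) = 0.000000; V(4,1) = 0.850031; V(4,2) = 3.000000; V(4,3) = 4.989079; V(4,4) = 6.829308
Backward induction: V(k, i) = exp(-r*dt) * [p * V(k+1, i) + (1-p) * V(k+1, i+1)]; then take max(V_cont, immediate exercise) for American.
  V(3,0) = exp(-r*dt) * [p*0.000000 + (1-p)*0.850031] = 0.431859; exercise = 0.000000; V(3,0) = max -> 0.431859
  V(3,1) = exp(-r*dt) * [p*0.850031 + (1-p)*3.000000] = 1.942219; exercise = 1.945916; V(3,1) = max -> 1.945916
  V(3,2) = exp(-r*dt) * [p*3.000000 + (1-p)*4.989079] = 4.010179; exercise = 4.013876; V(3,2) = max -> 4.013876
  V(3,3) = exp(-r*dt) * [p*4.989079 + (1-p)*6.829308] = 5.923386; exercise = 5.927083; V(3,3) = max -> 5.927083
  V(2,0) = exp(-r*dt) * [p*0.431859 + (1-p)*1.945916] = 1.201024; exercise = 0.850031; V(2,0) = max -> 1.201024
  V(2,1) = exp(-r*dt) * [p*1.945916 + (1-p)*4.013876] = 2.996303; exercise = 3.000000; V(2,1) = max -> 3.000000
  V(2,2) = exp(-r*dt) * [p*4.013876 + (1-p)*5.927083] = 4.985382; exercise = 4.989079; V(2,2) = max -> 4.989079
  V(1,0) = exp(-r*dt) * [p*1.201024 + (1-p)*3.000000] = 2.114846; exercise = 1.945916; V(1,0) = max -> 2.114846
  V(1,1) = exp(-r*dt) * [p*3.000000 + (1-p)*4.989079] = 4.010179; exercise = 4.013876; V(1,1) = max -> 4.013876
  V(0,0) = exp(-r*dt) * [p*2.114846 + (1-p)*4.013876] = 3.079386; exercise = 3.000000; V(0,0) = max -> 3.079386

Answer: Price = V(0,0) = 3.0794


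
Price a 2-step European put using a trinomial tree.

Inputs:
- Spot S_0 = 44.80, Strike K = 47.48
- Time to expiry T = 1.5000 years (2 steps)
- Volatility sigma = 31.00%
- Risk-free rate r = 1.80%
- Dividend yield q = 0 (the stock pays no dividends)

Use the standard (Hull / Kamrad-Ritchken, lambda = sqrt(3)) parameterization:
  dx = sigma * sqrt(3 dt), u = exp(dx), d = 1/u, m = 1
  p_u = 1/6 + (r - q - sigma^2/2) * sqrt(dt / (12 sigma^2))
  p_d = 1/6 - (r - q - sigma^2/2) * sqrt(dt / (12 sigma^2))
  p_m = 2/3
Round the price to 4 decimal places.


Answer: Price = V(0,0) = 7.1499

Derivation:
dt = T/N = 0.750000; dx = sigma*sqrt(3*dt) = 0.465000
u = exp(dx) = 1.592014; d = 1/u = 0.628135
p_u = 0.142433, p_m = 0.666667, p_d = 0.190901
Discount per step: exp(-r*dt) = 0.986591
Stock lattice S(k, j) with j the centered position index:
  k=0: S(0,+0) = 44.8000
  k=1: S(1,-1) = 28.1405; S(1,+0) = 44.8000; S(1,+1) = 71.3222
  k=2: S(2,-2) = 17.6760; S(2,-1) = 28.1405; S(2,+0) = 44.8000; S(2,+1) = 71.3222; S(2,+2) = 113.5460
Terminal payoffs V(N, j) = max(K - S_T, 0):
  V(2,-2) = 29.803994; V(2,-1) = 19.339547; V(2,+0) = 2.680000; V(2,+1) = 0.000000; V(2,+2) = 0.000000
Backward induction: V(k, j) = exp(-r*dt) * [p_u * V(k+1, j+1) + p_m * V(k+1, j) + p_d * V(k+1, j-1)]
  V(1,-1) = exp(-r*dt) * [p_u*2.680000 + p_m*19.339547 + p_d*29.803994] = 18.710052
  V(1,+0) = exp(-r*dt) * [p_u*0.000000 + p_m*2.680000 + p_d*19.339547] = 5.405133
  V(1,+1) = exp(-r*dt) * [p_u*0.000000 + p_m*0.000000 + p_d*2.680000] = 0.504753
  V(0,+0) = exp(-r*dt) * [p_u*0.504753 + p_m*5.405133 + p_d*18.710052] = 7.149896
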